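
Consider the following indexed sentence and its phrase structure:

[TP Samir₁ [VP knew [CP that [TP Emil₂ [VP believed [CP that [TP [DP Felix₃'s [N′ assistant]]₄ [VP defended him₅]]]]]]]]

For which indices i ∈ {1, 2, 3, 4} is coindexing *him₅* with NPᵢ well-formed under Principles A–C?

{1, 2, 3}

*him* is a pronoun, so Principle B applies: it must be free in its binding domain.
Binding domain of *him₅*: the embedded TP, whose subject is [Felix₃'s assistant]₄.
*Samir₁* c-commands the pronoun but from outside its binding domain, and is not c-commanded by it → coindexation permitted.
*Emil₂* c-commands the pronoun but from outside its binding domain, and is not c-commanded by it → coindexation permitted.
*Felix₃* and the pronoun do not c-command one another → neither Principle B nor Principle C is at stake; coindexation permitted.
*[Felix₃'s assistant]₄* c-commands the pronoun within its binding domain → coindexation would violate Principle B.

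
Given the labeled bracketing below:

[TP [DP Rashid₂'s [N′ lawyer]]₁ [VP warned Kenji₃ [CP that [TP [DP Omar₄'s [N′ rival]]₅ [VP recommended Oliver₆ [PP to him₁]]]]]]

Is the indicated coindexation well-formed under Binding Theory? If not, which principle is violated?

grammatical

The two coindexed NPs are *[Rashid₂'s lawyer]₁* and *him₁*.
*him₁* is a pronoun; its binding domain is the embedded TP, whose subject is [Omar₄'s rival]₅. Within that domain it is c-commanded only by *[Omar₄'s rival]₅*, *Oliver₆*, which carry a different index — the pronoun is free locally, so Principle B holds.
*[Rashid₂'s lawyer]₁* is an R-expression; *him₁* does not c-command it, and no other NP shares its index, so Principle C is satisfied.
All principles are respected.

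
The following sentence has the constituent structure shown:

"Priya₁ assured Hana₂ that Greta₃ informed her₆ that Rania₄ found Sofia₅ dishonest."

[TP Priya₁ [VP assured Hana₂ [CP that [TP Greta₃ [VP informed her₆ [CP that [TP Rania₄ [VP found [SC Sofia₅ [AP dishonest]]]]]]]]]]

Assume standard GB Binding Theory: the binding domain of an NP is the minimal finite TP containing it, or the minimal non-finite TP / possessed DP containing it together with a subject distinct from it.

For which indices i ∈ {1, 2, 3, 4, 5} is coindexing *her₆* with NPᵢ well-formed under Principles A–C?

{1, 2}

*her* is a pronoun, so Principle B applies: it must be free in its binding domain.
Binding domain of *her₆*: the embedded TP, whose subject is Greta₃.
*Priya₁* c-commands the pronoun but from outside its binding domain, and is not c-commanded by it → coindexation permitted.
*Hana₂* c-commands the pronoun but from outside its binding domain, and is not c-commanded by it → coindexation permitted.
*Greta₃* c-commands the pronoun within its binding domain → coindexation would violate Principle B.
*Rania₄*: the pronoun c-commands this R-expression → coindexation would violate Principle C on *Rania₄*.
*Sofia₅*: the pronoun c-commands this R-expression → coindexation would violate Principle C on *Sofia₅*.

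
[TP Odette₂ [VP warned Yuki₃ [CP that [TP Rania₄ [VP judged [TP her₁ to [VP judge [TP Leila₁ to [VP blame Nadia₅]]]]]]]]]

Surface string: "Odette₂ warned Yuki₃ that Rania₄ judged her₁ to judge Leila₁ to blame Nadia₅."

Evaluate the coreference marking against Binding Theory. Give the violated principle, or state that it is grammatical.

Principle C

The two coindexed NPs are *her₁* and *Leila₁*.
*Leila₁* is an R-expression. Principle C requires it to be free everywhere.
*her₁* c-commands it and carries the same index.
The R-expression is bound → Principle C violation.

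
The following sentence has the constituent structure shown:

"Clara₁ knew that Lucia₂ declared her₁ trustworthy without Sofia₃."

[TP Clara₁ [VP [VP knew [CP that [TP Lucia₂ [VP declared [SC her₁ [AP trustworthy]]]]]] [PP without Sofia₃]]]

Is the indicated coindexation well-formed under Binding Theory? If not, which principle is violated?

The two coindexed NPs are *Clara₁* and *her₁*.
*her₁* is a pronoun; its binding domain is the embedded TP, whose subject is Lucia₂. Within that domain it is c-commanded only by *Lucia₂*, which carries a different index — the pronoun is free locally, so Principle B holds.
*Clara₁* is an R-expression; *her₁* does not c-command it, and no other NP shares its index, so Principle C is satisfied.
All principles are respected.

grammatical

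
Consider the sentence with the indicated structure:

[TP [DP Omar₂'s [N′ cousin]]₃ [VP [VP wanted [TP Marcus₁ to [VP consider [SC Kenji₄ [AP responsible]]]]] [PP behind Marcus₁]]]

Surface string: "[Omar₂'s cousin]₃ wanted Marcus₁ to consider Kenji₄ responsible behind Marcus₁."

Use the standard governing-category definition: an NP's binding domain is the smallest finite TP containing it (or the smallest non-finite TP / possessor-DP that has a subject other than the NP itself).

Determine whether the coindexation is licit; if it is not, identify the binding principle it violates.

The two coindexed NPs are *Marcus₁* and *Marcus₁*.
*Marcus₁* is an R-expression; no coindexed NP c-commands it, so Principle C holds.
*Marcus₁* is an R-expression; *Marcus₁* does not c-command it, and no other NP shares its index, so Principle C is satisfied.
All principles are respected.

grammatical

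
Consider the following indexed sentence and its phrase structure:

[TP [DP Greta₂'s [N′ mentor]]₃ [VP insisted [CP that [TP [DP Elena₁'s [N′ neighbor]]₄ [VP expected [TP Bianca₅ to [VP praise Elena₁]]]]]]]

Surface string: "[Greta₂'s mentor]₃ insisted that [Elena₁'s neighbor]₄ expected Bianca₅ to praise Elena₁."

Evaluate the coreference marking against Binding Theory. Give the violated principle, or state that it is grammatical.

grammatical

The two coindexed NPs are *Elena₁* and *Elena₁*.
*Elena₁* is an R-expression; no coindexed NP c-commands it, so Principle C holds.
*Elena₁* is an R-expression; *Elena₁* does not c-command it, and no other NP shares its index, so Principle C is satisfied.
All principles are respected.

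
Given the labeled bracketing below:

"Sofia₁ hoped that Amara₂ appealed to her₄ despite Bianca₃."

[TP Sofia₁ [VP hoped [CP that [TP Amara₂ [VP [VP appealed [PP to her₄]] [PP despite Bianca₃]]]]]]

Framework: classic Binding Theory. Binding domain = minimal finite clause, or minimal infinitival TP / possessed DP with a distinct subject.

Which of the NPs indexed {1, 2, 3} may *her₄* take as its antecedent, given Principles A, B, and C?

{1, 3}

*her* is a pronoun, so Principle B applies: it must be free in its binding domain.
Binding domain of *her₄*: the embedded TP, whose subject is Amara₂.
*Sofia₁* c-commands the pronoun but from outside its binding domain, and is not c-commanded by it → coindexation permitted.
*Amara₂* c-commands the pronoun within its binding domain → coindexation would violate Principle B.
*Bianca₃* and the pronoun do not c-command one another → neither Principle B nor Principle C is at stake; coindexation permitted.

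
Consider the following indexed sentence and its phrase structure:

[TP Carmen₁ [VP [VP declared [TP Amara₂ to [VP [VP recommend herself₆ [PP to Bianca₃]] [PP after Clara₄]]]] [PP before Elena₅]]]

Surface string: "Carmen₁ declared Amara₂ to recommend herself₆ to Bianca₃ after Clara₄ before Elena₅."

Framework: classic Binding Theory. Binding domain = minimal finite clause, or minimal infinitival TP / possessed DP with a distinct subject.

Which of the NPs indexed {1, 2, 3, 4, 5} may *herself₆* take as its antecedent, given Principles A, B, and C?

*herself* is an anaphor, so Principle A applies: it must be bound in its binding domain.
Binding domain of *herself₆*: the embedded TP, whose subject is Amara₂.
*Carmen₁* c-commands the anaphor but is outside its binding domain → cannot satisfy Principle A.
*Amara₂* c-commands the anaphor within its binding domain → licit binder.
*Bianca₃* does not c-command the anaphor → cannot bind it.
*Clara₄* does not c-command the anaphor → cannot bind it.
*Elena₅* does not c-command the anaphor → cannot bind it.

{2}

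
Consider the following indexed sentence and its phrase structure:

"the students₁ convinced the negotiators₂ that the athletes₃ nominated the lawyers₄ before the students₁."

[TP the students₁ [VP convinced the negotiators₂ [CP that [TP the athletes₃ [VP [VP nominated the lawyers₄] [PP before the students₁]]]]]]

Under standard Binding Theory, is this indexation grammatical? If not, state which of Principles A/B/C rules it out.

The two coindexed NPs are *the students₁* (the higher occurrence) and *the students₁* (the lower occurrence).
*the students₁* (the lower occurrence) is an R-expression. Principle C requires it to be free everywhere.
*the students₁* (the higher occurrence) c-commands it and carries the same index.
The R-expression is bound → Principle C violation.

Principle C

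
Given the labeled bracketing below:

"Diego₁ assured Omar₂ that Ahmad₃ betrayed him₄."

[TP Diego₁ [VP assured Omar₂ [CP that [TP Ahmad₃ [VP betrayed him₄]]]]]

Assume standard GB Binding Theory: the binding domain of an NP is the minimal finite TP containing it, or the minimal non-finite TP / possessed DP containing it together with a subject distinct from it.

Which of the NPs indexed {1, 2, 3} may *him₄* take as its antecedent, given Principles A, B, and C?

{1, 2}

*him* is a pronoun, so Principle B applies: it must be free in its binding domain.
Binding domain of *him₄*: the embedded TP, whose subject is Ahmad₃.
*Diego₁* c-commands the pronoun but from outside its binding domain, and is not c-commanded by it → coindexation permitted.
*Omar₂* c-commands the pronoun but from outside its binding domain, and is not c-commanded by it → coindexation permitted.
*Ahmad₃* c-commands the pronoun within its binding domain → coindexation would violate Principle B.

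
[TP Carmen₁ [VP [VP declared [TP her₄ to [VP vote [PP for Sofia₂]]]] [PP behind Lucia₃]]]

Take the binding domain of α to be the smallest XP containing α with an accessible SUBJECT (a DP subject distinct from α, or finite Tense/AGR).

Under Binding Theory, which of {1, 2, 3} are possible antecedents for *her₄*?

{3}

*her* is a pronoun, so Principle B applies: it must be free in its binding domain.
Binding domain of *her₄*: the matrix TP, whose subject is Carmen₁.
*Carmen₁* c-commands the pronoun within its binding domain → coindexation would violate Principle B.
*Sofia₂*: the pronoun c-commands this R-expression → coindexation would violate Principle C on *Sofia₂*.
*Lucia₃* and the pronoun do not c-command one another → neither Principle B nor Principle C is at stake; coindexation permitted.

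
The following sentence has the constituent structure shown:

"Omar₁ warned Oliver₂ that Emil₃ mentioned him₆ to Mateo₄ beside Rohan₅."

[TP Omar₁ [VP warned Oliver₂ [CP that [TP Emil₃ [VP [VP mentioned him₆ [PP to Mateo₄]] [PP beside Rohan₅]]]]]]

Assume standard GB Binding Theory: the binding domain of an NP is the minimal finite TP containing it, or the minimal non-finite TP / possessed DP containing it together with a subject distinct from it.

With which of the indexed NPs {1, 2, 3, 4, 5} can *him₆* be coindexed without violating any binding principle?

{1, 2, 5}

*him* is a pronoun, so Principle B applies: it must be free in its binding domain.
Binding domain of *him₆*: the embedded TP, whose subject is Emil₃.
*Omar₁* c-commands the pronoun but from outside its binding domain, and is not c-commanded by it → coindexation permitted.
*Oliver₂* c-commands the pronoun but from outside its binding domain, and is not c-commanded by it → coindexation permitted.
*Emil₃* c-commands the pronoun within its binding domain → coindexation would violate Principle B.
*Mateo₄*: the pronoun c-commands this R-expression → coindexation would violate Principle C on *Mateo₄*.
*Rohan₅* and the pronoun do not c-command one another → neither Principle B nor Principle C is at stake; coindexation permitted.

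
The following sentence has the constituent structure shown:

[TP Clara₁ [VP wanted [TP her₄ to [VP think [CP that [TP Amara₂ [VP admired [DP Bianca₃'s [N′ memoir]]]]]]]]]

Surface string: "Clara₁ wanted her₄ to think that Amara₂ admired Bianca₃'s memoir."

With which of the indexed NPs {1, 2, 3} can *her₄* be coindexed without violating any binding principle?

*her* is a pronoun, so Principle B applies: it must be free in its binding domain.
Binding domain of *her₄*: the matrix TP, whose subject is Clara₁.
*Clara₁* c-commands the pronoun within its binding domain → coindexation would violate Principle B.
*Amara₂*: the pronoun c-commands this R-expression → coindexation would violate Principle C on *Amara₂*.
*Bianca₃*: the pronoun c-commands this R-expression → coindexation would violate Principle C on *Bianca₃*.

none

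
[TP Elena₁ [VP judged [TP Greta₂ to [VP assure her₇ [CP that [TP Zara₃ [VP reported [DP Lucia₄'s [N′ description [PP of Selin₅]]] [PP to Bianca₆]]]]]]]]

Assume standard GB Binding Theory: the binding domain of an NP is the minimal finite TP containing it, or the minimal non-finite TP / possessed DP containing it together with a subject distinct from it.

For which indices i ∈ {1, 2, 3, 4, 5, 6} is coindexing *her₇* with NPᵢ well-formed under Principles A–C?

*her* is a pronoun, so Principle B applies: it must be free in its binding domain.
Binding domain of *her₇*: the embedded TP, whose subject is Greta₂.
*Elena₁* c-commands the pronoun but from outside its binding domain, and is not c-commanded by it → coindexation permitted.
*Greta₂* c-commands the pronoun within its binding domain → coindexation would violate Principle B.
*Zara₃*: the pronoun c-commands this R-expression → coindexation would violate Principle C on *Zara₃*.
*Lucia₄*: the pronoun c-commands this R-expression → coindexation would violate Principle C on *Lucia₄*.
*Selin₅*: the pronoun c-commands this R-expression → coindexation would violate Principle C on *Selin₅*.
*Bianca₆*: the pronoun c-commands this R-expression → coindexation would violate Principle C on *Bianca₆*.

{1}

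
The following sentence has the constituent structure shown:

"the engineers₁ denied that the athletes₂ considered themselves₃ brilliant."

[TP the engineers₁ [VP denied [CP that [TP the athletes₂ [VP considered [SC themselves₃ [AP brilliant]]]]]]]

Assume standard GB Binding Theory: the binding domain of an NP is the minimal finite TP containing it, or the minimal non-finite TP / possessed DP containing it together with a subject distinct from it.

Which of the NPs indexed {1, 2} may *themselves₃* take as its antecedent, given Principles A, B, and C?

{2}

*themselves* is an anaphor, so Principle A applies: it must be bound in its binding domain.
Binding domain of *themselves₃*: the embedded TP, whose subject is the athletes₂.
*the engineers₁* c-commands the anaphor but is outside its binding domain → cannot satisfy Principle A.
*the athletes₂* c-commands the anaphor within its binding domain → licit binder.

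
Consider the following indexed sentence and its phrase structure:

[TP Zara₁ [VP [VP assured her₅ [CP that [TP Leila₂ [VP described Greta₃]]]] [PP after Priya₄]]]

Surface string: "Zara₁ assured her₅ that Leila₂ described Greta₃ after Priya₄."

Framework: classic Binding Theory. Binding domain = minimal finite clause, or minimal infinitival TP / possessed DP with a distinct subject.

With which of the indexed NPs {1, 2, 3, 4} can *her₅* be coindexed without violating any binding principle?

{4}

*her* is a pronoun, so Principle B applies: it must be free in its binding domain.
Binding domain of *her₅*: the matrix TP, whose subject is Zara₁.
*Zara₁* c-commands the pronoun within its binding domain → coindexation would violate Principle B.
*Leila₂*: the pronoun c-commands this R-expression → coindexation would violate Principle C on *Leila₂*.
*Greta₃*: the pronoun c-commands this R-expression → coindexation would violate Principle C on *Greta₃*.
*Priya₄* and the pronoun do not c-command one another → neither Principle B nor Principle C is at stake; coindexation permitted.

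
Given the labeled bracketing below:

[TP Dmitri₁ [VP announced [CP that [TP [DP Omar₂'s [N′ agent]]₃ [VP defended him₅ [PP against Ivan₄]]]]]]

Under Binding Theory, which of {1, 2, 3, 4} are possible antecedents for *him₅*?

{1, 2}

*him* is a pronoun, so Principle B applies: it must be free in its binding domain.
Binding domain of *him₅*: the embedded TP, whose subject is [Omar₂'s agent]₃.
*Dmitri₁* c-commands the pronoun but from outside its binding domain, and is not c-commanded by it → coindexation permitted.
*Omar₂* and the pronoun do not c-command one another → neither Principle B nor Principle C is at stake; coindexation permitted.
*[Omar₂'s agent]₃* c-commands the pronoun within its binding domain → coindexation would violate Principle B.
*Ivan₄*: the pronoun c-commands this R-expression → coindexation would violate Principle C on *Ivan₄*.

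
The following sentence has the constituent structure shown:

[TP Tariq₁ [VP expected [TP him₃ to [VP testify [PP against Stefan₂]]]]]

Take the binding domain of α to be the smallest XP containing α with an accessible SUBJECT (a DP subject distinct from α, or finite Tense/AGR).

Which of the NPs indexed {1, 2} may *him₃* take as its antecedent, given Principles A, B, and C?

none

*him* is a pronoun, so Principle B applies: it must be free in its binding domain.
Binding domain of *him₃*: the matrix TP, whose subject is Tariq₁.
*Tariq₁* c-commands the pronoun within its binding domain → coindexation would violate Principle B.
*Stefan₂*: the pronoun c-commands this R-expression → coindexation would violate Principle C on *Stefan₂*.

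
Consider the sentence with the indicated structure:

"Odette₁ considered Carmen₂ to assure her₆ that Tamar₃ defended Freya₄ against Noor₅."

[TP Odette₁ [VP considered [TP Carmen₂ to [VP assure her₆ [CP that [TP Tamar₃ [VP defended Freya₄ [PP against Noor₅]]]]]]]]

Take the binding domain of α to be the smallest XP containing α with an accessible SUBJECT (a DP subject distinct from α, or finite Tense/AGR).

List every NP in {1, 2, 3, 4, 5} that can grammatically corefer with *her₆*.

{1}

*her* is a pronoun, so Principle B applies: it must be free in its binding domain.
Binding domain of *her₆*: the embedded TP, whose subject is Carmen₂.
*Odette₁* c-commands the pronoun but from outside its binding domain, and is not c-commanded by it → coindexation permitted.
*Carmen₂* c-commands the pronoun within its binding domain → coindexation would violate Principle B.
*Tamar₃*: the pronoun c-commands this R-expression → coindexation would violate Principle C on *Tamar₃*.
*Freya₄*: the pronoun c-commands this R-expression → coindexation would violate Principle C on *Freya₄*.
*Noor₅*: the pronoun c-commands this R-expression → coindexation would violate Principle C on *Noor₅*.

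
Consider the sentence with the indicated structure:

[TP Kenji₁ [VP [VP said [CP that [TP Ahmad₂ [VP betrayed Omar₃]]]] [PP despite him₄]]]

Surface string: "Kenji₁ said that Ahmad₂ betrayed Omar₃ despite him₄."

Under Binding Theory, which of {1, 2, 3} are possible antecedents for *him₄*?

*him* is a pronoun, so Principle B applies: it must be free in its binding domain.
Binding domain of *him₄*: the matrix TP, whose subject is Kenji₁.
*Kenji₁* c-commands the pronoun within its binding domain → coindexation would violate Principle B.
*Ahmad₂* and the pronoun do not c-command one another → neither Principle B nor Principle C is at stake; coindexation permitted.
*Omar₃* and the pronoun do not c-command one another → neither Principle B nor Principle C is at stake; coindexation permitted.

{2, 3}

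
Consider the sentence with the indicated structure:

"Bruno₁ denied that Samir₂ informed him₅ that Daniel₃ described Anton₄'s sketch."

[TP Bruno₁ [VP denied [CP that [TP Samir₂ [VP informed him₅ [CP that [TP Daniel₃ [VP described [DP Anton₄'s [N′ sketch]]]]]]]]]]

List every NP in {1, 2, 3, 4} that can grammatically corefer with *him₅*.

{1}

*him* is a pronoun, so Principle B applies: it must be free in its binding domain.
Binding domain of *him₅*: the embedded TP, whose subject is Samir₂.
*Bruno₁* c-commands the pronoun but from outside its binding domain, and is not c-commanded by it → coindexation permitted.
*Samir₂* c-commands the pronoun within its binding domain → coindexation would violate Principle B.
*Daniel₃*: the pronoun c-commands this R-expression → coindexation would violate Principle C on *Daniel₃*.
*Anton₄*: the pronoun c-commands this R-expression → coindexation would violate Principle C on *Anton₄*.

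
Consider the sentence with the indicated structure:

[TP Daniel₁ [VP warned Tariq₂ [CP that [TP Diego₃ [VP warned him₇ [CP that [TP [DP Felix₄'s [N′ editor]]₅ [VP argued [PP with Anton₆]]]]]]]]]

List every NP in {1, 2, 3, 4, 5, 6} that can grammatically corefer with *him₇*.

{1, 2}

*him* is a pronoun, so Principle B applies: it must be free in its binding domain.
Binding domain of *him₇*: the embedded TP, whose subject is Diego₃.
*Daniel₁* c-commands the pronoun but from outside its binding domain, and is not c-commanded by it → coindexation permitted.
*Tariq₂* c-commands the pronoun but from outside its binding domain, and is not c-commanded by it → coindexation permitted.
*Diego₃* c-commands the pronoun within its binding domain → coindexation would violate Principle B.
*Felix₄*: the pronoun c-commands this R-expression → coindexation would violate Principle C on *Felix₄*.
*[Felix₄'s editor]₅*: the pronoun c-commands this R-expression → coindexation would violate Principle C on *[Felix₄'s editor]₅*.
*Anton₆*: the pronoun c-commands this R-expression → coindexation would violate Principle C on *Anton₆*.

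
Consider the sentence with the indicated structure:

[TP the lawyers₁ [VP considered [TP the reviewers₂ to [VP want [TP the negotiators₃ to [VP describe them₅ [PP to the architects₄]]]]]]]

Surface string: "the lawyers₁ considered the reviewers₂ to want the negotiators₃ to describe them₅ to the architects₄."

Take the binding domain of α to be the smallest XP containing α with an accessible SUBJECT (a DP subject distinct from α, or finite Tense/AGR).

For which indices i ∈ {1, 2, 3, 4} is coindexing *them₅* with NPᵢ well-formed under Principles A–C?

*them* is a pronoun, so Principle B applies: it must be free in its binding domain.
Binding domain of *them₅*: the embedded TP, whose subject is the negotiators₃.
*the lawyers₁* c-commands the pronoun but from outside its binding domain, and is not c-commanded by it → coindexation permitted.
*the reviewers₂* c-commands the pronoun but from outside its binding domain, and is not c-commanded by it → coindexation permitted.
*the negotiators₃* c-commands the pronoun within its binding domain → coindexation would violate Principle B.
*the architects₄*: the pronoun c-commands this R-expression → coindexation would violate Principle C on *the architects₄*.

{1, 2}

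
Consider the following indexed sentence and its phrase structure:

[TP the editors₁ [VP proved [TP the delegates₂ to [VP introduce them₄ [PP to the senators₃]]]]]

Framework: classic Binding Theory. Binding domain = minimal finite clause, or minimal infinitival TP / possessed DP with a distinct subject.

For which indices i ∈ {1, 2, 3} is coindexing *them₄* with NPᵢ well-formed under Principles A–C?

*them* is a pronoun, so Principle B applies: it must be free in its binding domain.
Binding domain of *them₄*: the embedded TP, whose subject is the delegates₂.
*the editors₁* c-commands the pronoun but from outside its binding domain, and is not c-commanded by it → coindexation permitted.
*the delegates₂* c-commands the pronoun within its binding domain → coindexation would violate Principle B.
*the senators₃*: the pronoun c-commands this R-expression → coindexation would violate Principle C on *the senators₃*.

{1}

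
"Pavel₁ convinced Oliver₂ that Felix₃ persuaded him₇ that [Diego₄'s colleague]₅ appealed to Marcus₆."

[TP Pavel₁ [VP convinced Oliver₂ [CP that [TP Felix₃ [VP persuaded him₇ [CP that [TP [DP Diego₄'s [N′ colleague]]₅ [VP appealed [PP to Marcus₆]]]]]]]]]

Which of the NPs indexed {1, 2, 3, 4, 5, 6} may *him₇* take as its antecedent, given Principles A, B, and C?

{1, 2}

*him* is a pronoun, so Principle B applies: it must be free in its binding domain.
Binding domain of *him₇*: the embedded TP, whose subject is Felix₃.
*Pavel₁* c-commands the pronoun but from outside its binding domain, and is not c-commanded by it → coindexation permitted.
*Oliver₂* c-commands the pronoun but from outside its binding domain, and is not c-commanded by it → coindexation permitted.
*Felix₃* c-commands the pronoun within its binding domain → coindexation would violate Principle B.
*Diego₄*: the pronoun c-commands this R-expression → coindexation would violate Principle C on *Diego₄*.
*[Diego₄'s colleague]₅*: the pronoun c-commands this R-expression → coindexation would violate Principle C on *[Diego₄'s colleague]₅*.
*Marcus₆*: the pronoun c-commands this R-expression → coindexation would violate Principle C on *Marcus₆*.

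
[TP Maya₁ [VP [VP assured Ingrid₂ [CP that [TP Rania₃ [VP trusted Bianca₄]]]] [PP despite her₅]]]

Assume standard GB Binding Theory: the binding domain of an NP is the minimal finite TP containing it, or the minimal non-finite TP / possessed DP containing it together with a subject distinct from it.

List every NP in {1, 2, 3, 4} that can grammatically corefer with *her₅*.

*her* is a pronoun, so Principle B applies: it must be free in its binding domain.
Binding domain of *her₅*: the matrix TP, whose subject is Maya₁.
*Maya₁* c-commands the pronoun within its binding domain → coindexation would violate Principle B.
*Ingrid₂* and the pronoun do not c-command one another → neither Principle B nor Principle C is at stake; coindexation permitted.
*Rania₃* and the pronoun do not c-command one another → neither Principle B nor Principle C is at stake; coindexation permitted.
*Bianca₄* and the pronoun do not c-command one another → neither Principle B nor Principle C is at stake; coindexation permitted.

{2, 3, 4}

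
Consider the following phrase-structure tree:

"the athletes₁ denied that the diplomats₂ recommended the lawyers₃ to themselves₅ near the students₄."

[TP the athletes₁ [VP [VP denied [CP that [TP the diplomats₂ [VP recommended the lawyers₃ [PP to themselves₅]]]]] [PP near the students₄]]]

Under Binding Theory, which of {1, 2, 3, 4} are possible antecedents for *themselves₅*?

*themselves* is an anaphor, so Principle A applies: it must be bound in its binding domain.
Binding domain of *themselves₅*: the embedded TP, whose subject is the diplomats₂.
*the athletes₁* c-commands the anaphor but is outside its binding domain → cannot satisfy Principle A.
*the diplomats₂* c-commands the anaphor within its binding domain → licit binder.
*the lawyers₃* c-commands the anaphor within its binding domain → licit binder.
*the students₄* does not c-command the anaphor → cannot bind it.

{2, 3}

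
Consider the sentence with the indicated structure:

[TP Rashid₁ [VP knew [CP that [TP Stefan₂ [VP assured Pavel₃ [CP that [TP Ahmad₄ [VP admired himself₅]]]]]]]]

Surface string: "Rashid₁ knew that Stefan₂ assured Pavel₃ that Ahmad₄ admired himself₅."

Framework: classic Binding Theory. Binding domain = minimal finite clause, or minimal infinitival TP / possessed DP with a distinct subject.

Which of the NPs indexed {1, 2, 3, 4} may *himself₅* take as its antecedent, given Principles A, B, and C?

{4}

*himself* is an anaphor, so Principle A applies: it must be bound in its binding domain.
Binding domain of *himself₅*: the embedded TP, whose subject is Ahmad₄.
*Rashid₁* c-commands the anaphor but is outside its binding domain → cannot satisfy Principle A.
*Stefan₂* c-commands the anaphor but is outside its binding domain → cannot satisfy Principle A.
*Pavel₃* c-commands the anaphor but is outside its binding domain → cannot satisfy Principle A.
*Ahmad₄* c-commands the anaphor within its binding domain → licit binder.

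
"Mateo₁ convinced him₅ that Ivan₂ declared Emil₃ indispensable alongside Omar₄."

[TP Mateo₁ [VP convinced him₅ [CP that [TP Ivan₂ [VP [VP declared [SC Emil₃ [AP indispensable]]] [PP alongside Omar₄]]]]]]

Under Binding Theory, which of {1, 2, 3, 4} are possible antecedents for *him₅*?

*him* is a pronoun, so Principle B applies: it must be free in its binding domain.
Binding domain of *him₅*: the matrix TP, whose subject is Mateo₁.
*Mateo₁* c-commands the pronoun within its binding domain → coindexation would violate Principle B.
*Ivan₂*: the pronoun c-commands this R-expression → coindexation would violate Principle C on *Ivan₂*.
*Emil₃*: the pronoun c-commands this R-expression → coindexation would violate Principle C on *Emil₃*.
*Omar₄*: the pronoun c-commands this R-expression → coindexation would violate Principle C on *Omar₄*.

none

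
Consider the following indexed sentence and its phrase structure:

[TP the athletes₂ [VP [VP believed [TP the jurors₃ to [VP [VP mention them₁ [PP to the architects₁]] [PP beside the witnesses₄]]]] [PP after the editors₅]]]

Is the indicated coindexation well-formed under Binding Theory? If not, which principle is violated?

The two coindexed NPs are *them₁* and *the architects₁*.
*the architects₁* is an R-expression. Principle C requires it to be free everywhere.
*them₁* c-commands it and carries the same index.
The R-expression is bound → Principle C violation.

Principle C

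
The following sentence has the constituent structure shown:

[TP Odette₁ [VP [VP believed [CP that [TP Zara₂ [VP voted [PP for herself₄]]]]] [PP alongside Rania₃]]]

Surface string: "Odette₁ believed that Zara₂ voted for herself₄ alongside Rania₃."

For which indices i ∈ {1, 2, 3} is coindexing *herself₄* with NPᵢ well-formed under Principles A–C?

{2}

*herself* is an anaphor, so Principle A applies: it must be bound in its binding domain.
Binding domain of *herself₄*: the embedded TP, whose subject is Zara₂.
*Odette₁* c-commands the anaphor but is outside its binding domain → cannot satisfy Principle A.
*Zara₂* c-commands the anaphor within its binding domain → licit binder.
*Rania₃* does not c-command the anaphor → cannot bind it.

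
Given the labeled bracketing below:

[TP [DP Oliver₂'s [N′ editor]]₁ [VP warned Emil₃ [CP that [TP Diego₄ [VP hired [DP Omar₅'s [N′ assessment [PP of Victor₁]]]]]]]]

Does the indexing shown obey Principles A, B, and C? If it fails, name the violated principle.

The two coindexed NPs are *[Oliver₂'s editor]₁* and *Victor₁*.
*Victor₁* is an R-expression. Principle C requires it to be free everywhere.
*[Oliver₂'s editor]₁* c-commands it and carries the same index.
The R-expression is bound → Principle C violation.

Principle C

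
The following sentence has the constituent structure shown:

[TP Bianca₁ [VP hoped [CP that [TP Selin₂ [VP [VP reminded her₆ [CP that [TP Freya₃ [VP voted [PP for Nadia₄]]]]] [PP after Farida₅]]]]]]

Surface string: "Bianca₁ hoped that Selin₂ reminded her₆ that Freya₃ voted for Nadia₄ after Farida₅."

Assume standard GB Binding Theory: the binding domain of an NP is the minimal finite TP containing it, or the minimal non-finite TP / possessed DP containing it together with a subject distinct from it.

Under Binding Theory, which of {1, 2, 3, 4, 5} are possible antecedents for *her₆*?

*her* is a pronoun, so Principle B applies: it must be free in its binding domain.
Binding domain of *her₆*: the embedded TP, whose subject is Selin₂.
*Bianca₁* c-commands the pronoun but from outside its binding domain, and is not c-commanded by it → coindexation permitted.
*Selin₂* c-commands the pronoun within its binding domain → coindexation would violate Principle B.
*Freya₃*: the pronoun c-commands this R-expression → coindexation would violate Principle C on *Freya₃*.
*Nadia₄*: the pronoun c-commands this R-expression → coindexation would violate Principle C on *Nadia₄*.
*Farida₅* and the pronoun do not c-command one another → neither Principle B nor Principle C is at stake; coindexation permitted.

{1, 5}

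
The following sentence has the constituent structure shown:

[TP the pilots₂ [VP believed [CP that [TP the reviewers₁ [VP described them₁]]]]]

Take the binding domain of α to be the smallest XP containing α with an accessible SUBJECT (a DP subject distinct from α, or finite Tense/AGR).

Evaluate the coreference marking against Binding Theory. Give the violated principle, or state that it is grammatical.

Principle B

The two coindexed NPs are *the reviewers₁* and *them₁*.
*them₁* is a pronoun. Its binding domain is the embedded TP, whose subject is the reviewers₁.
*the reviewers₁* c-commands it within that domain and carries the same index.
The pronoun is locally bound → Principle B violation.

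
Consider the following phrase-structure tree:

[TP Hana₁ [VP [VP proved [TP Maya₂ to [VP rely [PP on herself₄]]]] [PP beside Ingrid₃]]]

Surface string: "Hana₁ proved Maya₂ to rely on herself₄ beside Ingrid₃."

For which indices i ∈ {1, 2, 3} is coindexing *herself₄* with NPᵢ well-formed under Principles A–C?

{2}

*herself* is an anaphor, so Principle A applies: it must be bound in its binding domain.
Binding domain of *herself₄*: the embedded TP, whose subject is Maya₂.
*Hana₁* c-commands the anaphor but is outside its binding domain → cannot satisfy Principle A.
*Maya₂* c-commands the anaphor within its binding domain → licit binder.
*Ingrid₃* does not c-command the anaphor → cannot bind it.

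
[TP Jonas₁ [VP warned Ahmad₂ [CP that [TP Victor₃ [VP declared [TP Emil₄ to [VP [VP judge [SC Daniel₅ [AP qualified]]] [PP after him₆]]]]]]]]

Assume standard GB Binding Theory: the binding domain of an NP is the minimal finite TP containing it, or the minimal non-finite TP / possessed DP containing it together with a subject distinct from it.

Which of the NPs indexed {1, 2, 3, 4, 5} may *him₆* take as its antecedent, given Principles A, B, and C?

{1, 2, 3, 5}

*him* is a pronoun, so Principle B applies: it must be free in its binding domain.
Binding domain of *him₆*: the embedded TP, whose subject is Emil₄.
*Jonas₁* c-commands the pronoun but from outside its binding domain, and is not c-commanded by it → coindexation permitted.
*Ahmad₂* c-commands the pronoun but from outside its binding domain, and is not c-commanded by it → coindexation permitted.
*Victor₃* c-commands the pronoun but from outside its binding domain, and is not c-commanded by it → coindexation permitted.
*Emil₄* c-commands the pronoun within its binding domain → coindexation would violate Principle B.
*Daniel₅* and the pronoun do not c-command one another → neither Principle B nor Principle C is at stake; coindexation permitted.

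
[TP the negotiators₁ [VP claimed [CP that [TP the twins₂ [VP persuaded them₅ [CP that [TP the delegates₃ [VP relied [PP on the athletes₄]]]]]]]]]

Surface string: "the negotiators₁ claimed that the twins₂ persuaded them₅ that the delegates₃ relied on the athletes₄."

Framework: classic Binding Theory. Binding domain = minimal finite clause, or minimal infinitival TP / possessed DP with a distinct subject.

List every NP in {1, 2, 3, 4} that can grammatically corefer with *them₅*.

*them* is a pronoun, so Principle B applies: it must be free in its binding domain.
Binding domain of *them₅*: the embedded TP, whose subject is the twins₂.
*the negotiators₁* c-commands the pronoun but from outside its binding domain, and is not c-commanded by it → coindexation permitted.
*the twins₂* c-commands the pronoun within its binding domain → coindexation would violate Principle B.
*the delegates₃*: the pronoun c-commands this R-expression → coindexation would violate Principle C on *the delegates₃*.
*the athletes₄*: the pronoun c-commands this R-expression → coindexation would violate Principle C on *the athletes₄*.

{1}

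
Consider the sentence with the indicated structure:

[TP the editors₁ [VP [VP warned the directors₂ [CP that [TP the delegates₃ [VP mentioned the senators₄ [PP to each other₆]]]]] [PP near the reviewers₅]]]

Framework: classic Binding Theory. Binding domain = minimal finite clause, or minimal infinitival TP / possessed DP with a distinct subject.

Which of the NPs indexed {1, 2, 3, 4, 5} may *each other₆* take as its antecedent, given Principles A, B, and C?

*each other* is an anaphor, so Principle A applies: it must be bound in its binding domain.
Binding domain of *each other₆*: the embedded TP, whose subject is the delegates₃.
*the editors₁* c-commands the anaphor but is outside its binding domain → cannot satisfy Principle A.
*the directors₂* c-commands the anaphor but is outside its binding domain → cannot satisfy Principle A.
*the delegates₃* c-commands the anaphor within its binding domain → licit binder.
*the senators₄* c-commands the anaphor within its binding domain → licit binder.
*the reviewers₅* does not c-command the anaphor → cannot bind it.

{3, 4}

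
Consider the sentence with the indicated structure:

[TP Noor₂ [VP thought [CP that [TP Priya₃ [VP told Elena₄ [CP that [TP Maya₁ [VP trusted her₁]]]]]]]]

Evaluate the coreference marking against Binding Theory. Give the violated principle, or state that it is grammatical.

Principle B

The two coindexed NPs are *Maya₁* and *her₁*.
*her₁* is a pronoun. Its binding domain is the embedded TP, whose subject is Maya₁.
*Maya₁* c-commands it within that domain and carries the same index.
The pronoun is locally bound → Principle B violation.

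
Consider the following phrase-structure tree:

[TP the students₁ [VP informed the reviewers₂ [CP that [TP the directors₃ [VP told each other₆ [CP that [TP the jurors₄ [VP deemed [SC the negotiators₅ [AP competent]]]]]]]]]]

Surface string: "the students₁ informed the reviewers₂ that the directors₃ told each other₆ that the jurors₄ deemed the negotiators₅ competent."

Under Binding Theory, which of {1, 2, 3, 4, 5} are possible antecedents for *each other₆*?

*each other* is an anaphor, so Principle A applies: it must be bound in its binding domain.
Binding domain of *each other₆*: the embedded TP, whose subject is the directors₃.
*the students₁* c-commands the anaphor but is outside its binding domain → cannot satisfy Principle A.
*the reviewers₂* c-commands the anaphor but is outside its binding domain → cannot satisfy Principle A.
*the directors₃* c-commands the anaphor within its binding domain → licit binder.
*the jurors₄* does not c-command the anaphor → cannot bind it.
*the negotiators₅* does not c-command the anaphor → cannot bind it.

{3}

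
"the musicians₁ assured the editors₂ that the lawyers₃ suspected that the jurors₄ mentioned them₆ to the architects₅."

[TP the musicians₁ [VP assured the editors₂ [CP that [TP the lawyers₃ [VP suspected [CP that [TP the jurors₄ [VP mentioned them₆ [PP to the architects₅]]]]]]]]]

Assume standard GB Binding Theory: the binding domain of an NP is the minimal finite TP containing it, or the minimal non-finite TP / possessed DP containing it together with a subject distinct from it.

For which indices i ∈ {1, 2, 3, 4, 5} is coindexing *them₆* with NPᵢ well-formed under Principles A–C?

{1, 2, 3}

*them* is a pronoun, so Principle B applies: it must be free in its binding domain.
Binding domain of *them₆*: the embedded TP, whose subject is the jurors₄.
*the musicians₁* c-commands the pronoun but from outside its binding domain, and is not c-commanded by it → coindexation permitted.
*the editors₂* c-commands the pronoun but from outside its binding domain, and is not c-commanded by it → coindexation permitted.
*the lawyers₃* c-commands the pronoun but from outside its binding domain, and is not c-commanded by it → coindexation permitted.
*the jurors₄* c-commands the pronoun within its binding domain → coindexation would violate Principle B.
*the architects₅*: the pronoun c-commands this R-expression → coindexation would violate Principle C on *the architects₅*.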